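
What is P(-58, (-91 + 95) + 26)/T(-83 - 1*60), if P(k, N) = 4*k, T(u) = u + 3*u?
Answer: 58/143 ≈ 0.40559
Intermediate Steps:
T(u) = 4*u
P(-58, (-91 + 95) + 26)/T(-83 - 1*60) = (4*(-58))/((4*(-83 - 1*60))) = -232*1/(4*(-83 - 60)) = -232/(4*(-143)) = -232/(-572) = -232*(-1/572) = 58/143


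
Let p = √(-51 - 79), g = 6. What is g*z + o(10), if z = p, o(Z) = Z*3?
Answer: 30 + 6*I*√130 ≈ 30.0 + 68.411*I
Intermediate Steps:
o(Z) = 3*Z
p = I*√130 (p = √(-130) = I*√130 ≈ 11.402*I)
z = I*√130 ≈ 11.402*I
g*z + o(10) = 6*(I*√130) + 3*10 = 6*I*√130 + 30 = 30 + 6*I*√130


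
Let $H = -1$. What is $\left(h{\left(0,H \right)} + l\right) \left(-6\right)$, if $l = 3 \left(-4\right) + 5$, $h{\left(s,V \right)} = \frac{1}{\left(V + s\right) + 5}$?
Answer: $\frac{81}{2} \approx 40.5$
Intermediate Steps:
$h{\left(s,V \right)} = \frac{1}{5 + V + s}$
$l = -7$ ($l = -12 + 5 = -7$)
$\left(h{\left(0,H \right)} + l\right) \left(-6\right) = \left(\frac{1}{5 - 1 + 0} - 7\right) \left(-6\right) = \left(\frac{1}{4} - 7\right) \left(-6\right) = \left(- \frac{27}{4}\right) \left(-6\right) = \frac{81}{2}$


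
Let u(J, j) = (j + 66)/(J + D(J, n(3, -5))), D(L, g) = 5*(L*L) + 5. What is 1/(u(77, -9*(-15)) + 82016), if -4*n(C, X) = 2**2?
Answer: 9909/812696611 ≈ 1.2193e-5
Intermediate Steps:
n(C, X) = -1 (n(C, X) = -1/4*2**2 = -1/4*4 = -1)
D(L, g) = 5 + 5*L**2 (D(L, g) = 5*L**2 + 5 = 5 + 5*L**2)
u(J, j) = (66 + j)/(5 + J + 5*J**2) (u(J, j) = (j + 66)/(J + (5 + 5*J**2)) = (66 + j)/(5 + J + 5*J**2))
1/(u(77, -9*(-15)) + 82016) = 1/((66 - 9*(-15))/(5 + 77 + 5*77**2) + 82016) = 1/((66 + 135)/(5 + 77 + 5*5929) + 82016) = 1/(201/(5 + 77 + 29645) + 82016) = 1/(201/29727 + 82016) = 1/((1/29727)*201 + 82016) = 1/(67/9909 + 82016) = 1/(812696611/9909) = 9909/812696611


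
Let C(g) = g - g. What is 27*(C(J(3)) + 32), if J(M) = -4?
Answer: 864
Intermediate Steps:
C(g) = 0
27*(C(J(3)) + 32) = 27*(0 + 32) = 27*32 = 864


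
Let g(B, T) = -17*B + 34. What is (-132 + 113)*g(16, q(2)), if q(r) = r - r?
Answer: 4522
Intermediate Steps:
q(r) = 0
g(B, T) = 34 - 17*B
(-132 + 113)*g(16, q(2)) = (-132 + 113)*(34 - 17*16) = -19*(34 - 272) = -19*(-238) = 4522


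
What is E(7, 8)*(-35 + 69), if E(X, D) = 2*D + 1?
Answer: 578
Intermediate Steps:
E(X, D) = 1 + 2*D
E(7, 8)*(-35 + 69) = (1 + 2*8)*(-35 + 69) = (1 + 16)*34 = 17*34 = 578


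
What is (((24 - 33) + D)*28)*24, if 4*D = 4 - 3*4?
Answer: -7392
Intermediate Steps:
D = -2 (D = (4 - 3*4)/4 = (4 - 12)/4 = (1/4)*(-8) = -2)
(((24 - 33) + D)*28)*24 = (((24 - 33) - 2)*28)*24 = ((-9 - 2)*28)*24 = -11*28*24 = -308*24 = -7392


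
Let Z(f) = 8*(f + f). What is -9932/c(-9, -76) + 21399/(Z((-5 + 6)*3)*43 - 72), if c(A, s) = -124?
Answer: 1869835/20584 ≈ 90.839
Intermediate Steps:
Z(f) = 16*f (Z(f) = 8*(2*f) = 16*f)
-9932/c(-9, -76) + 21399/(Z((-5 + 6)*3)*43 - 72) = -9932/(-124) + 21399/((16*((-5 + 6)*3))*43 - 72) = -9932*(-1/124) + 21399/((16*(1*3))*43 - 72) = 2483/31 + 21399/((16*3)*43 - 72) = 2483/31 + 21399/(48*43 - 72) = 2483/31 + 21399/(2064 - 72) = 2483/31 + 21399/1992 = 2483/31 + 21399*(1/1992) = 2483/31 + 7133/664 = 1869835/20584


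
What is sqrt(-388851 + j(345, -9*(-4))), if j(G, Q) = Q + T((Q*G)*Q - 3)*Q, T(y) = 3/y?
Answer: I*sqrt(8636601208952211)/149039 ≈ 623.55*I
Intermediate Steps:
j(G, Q) = Q + 3*Q/(-3 + G*Q**2) (j(G, Q) = Q + (3/((Q*G)*Q - 3))*Q = Q + (3/((G*Q)*Q - 3))*Q = Q + (3/(G*Q**2 - 3))*Q = Q + (3/(-3 + G*Q**2))*Q = Q + 3*Q/(-3 + G*Q**2))
sqrt(-388851 + j(345, -9*(-4))) = sqrt(-388851 + 345*(-9*(-4))**3/(-3 + 345*(-9*(-4))**2)) = sqrt(-388851 + 345*36**3/(-3 + 345*36**2)) = sqrt(-388851 + 345*46656/(-3 + 345*1296)) = sqrt(-388851 + 345*46656/(-3 + 447120)) = sqrt(-388851 + 345*46656/447117) = sqrt(-388851 + 345*46656*(1/447117)) = sqrt(-388851 + 5365440/149039) = sqrt(-57948598749/149039) = I*sqrt(8636601208952211)/149039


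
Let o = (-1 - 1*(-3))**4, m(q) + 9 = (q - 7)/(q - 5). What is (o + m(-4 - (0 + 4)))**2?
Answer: 11236/169 ≈ 66.485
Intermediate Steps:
m(q) = -9 + (-7 + q)/(-5 + q) (m(q) = -9 + (q - 7)/(q - 5) = -9 + (-7 + q)/(-5 + q))
o = 16 (o = (-1 + 3)**4 = 2**4 = 16)
(o + m(-4 - (0 + 4)))**2 = (16 + 2*(19 - 4*(-4 - (0 + 4)))/(-5 + (-4 - (0 + 4))))**2 = (16 + 2*(19 - 4*(-4 - 1*4))/(-5 + (-4 - 1*4)))**2 = (16 + 2*(19 - 4*(-4 - 4))/(-5 + (-4 - 4)))**2 = (16 + 2*(19 - 4*(-8))/(-5 - 8))**2 = (16 + 2*(19 + 32)/(-13))**2 = (16 + 2*(-1/13)*51)**2 = (16 - 102/13)**2 = (106/13)**2 = 11236/169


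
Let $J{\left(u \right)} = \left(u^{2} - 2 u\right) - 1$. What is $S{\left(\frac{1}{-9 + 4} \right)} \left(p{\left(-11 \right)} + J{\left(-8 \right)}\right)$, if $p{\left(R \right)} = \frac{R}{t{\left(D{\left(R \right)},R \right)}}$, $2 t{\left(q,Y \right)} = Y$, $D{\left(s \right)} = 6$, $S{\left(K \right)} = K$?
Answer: $- \frac{81}{5} \approx -16.2$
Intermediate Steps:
$J{\left(u \right)} = -1 + u^{2} - 2 u$
$t{\left(q,Y \right)} = \frac{Y}{2}$
$p{\left(R \right)} = 2$ ($p{\left(R \right)} = \frac{R}{\frac{1}{2} R} = R \frac{2}{R} = 2$)
$S{\left(\frac{1}{-9 + 4} \right)} \left(p{\left(-11 \right)} + J{\left(-8 \right)}\right) = \frac{2 - \left(-15 - 64\right)}{-9 + 4} = \frac{2 + \left(-1 + 64 + 16\right)}{-5} = - \frac{2 + 79}{5} = \left(- \frac{1}{5}\right) 81 = - \frac{81}{5}$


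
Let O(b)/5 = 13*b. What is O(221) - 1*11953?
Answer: 2412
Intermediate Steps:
O(b) = 65*b (O(b) = 5*(13*b) = 65*b)
O(221) - 1*11953 = 65*221 - 1*11953 = 14365 - 11953 = 2412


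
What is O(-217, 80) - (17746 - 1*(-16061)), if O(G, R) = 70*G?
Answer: -48997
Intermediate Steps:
O(-217, 80) - (17746 - 1*(-16061)) = 70*(-217) - (17746 - 1*(-16061)) = -15190 - (17746 + 16061) = -15190 - 1*33807 = -15190 - 33807 = -48997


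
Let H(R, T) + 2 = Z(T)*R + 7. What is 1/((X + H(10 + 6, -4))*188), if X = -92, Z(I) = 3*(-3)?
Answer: -1/43428 ≈ -2.3027e-5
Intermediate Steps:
Z(I) = -9
H(R, T) = 5 - 9*R (H(R, T) = -2 + (-9*R + 7) = -2 + (7 - 9*R) = 5 - 9*R)
1/((X + H(10 + 6, -4))*188) = 1/((-92 + (5 - 9*(10 + 6)))*188) = 1/((-92 + (5 - 9*16))*188) = 1/((-92 + (5 - 144))*188) = 1/((-92 - 139)*188) = 1/(-231*188) = 1/(-43428) = -1/43428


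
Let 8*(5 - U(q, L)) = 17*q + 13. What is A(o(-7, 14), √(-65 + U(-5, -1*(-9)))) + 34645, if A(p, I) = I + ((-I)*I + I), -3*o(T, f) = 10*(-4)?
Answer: 34696 + 2*I*√51 ≈ 34696.0 + 14.283*I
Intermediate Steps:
o(T, f) = 40/3 (o(T, f) = -10*(-4)/3 = -⅓*(-40) = 40/3)
U(q, L) = 27/8 - 17*q/8 (U(q, L) = 5 - (17*q + 13)/8 = 5 - (13 + 17*q)/8 = 5 + (-13/8 - 17*q/8) = 27/8 - 17*q/8)
A(p, I) = -I² + 2*I (A(p, I) = I + (-I² + I) = I + (I - I²) = -I² + 2*I)
A(o(-7, 14), √(-65 + U(-5, -1*(-9)))) + 34645 = √(-65 + (27/8 - 17/8*(-5)))*(2 - √(-65 + (27/8 - 17/8*(-5)))) + 34645 = √(-65 + (27/8 + 85/8))*(2 - √(-65 + (27/8 + 85/8))) + 34645 = √(-65 + 14)*(2 - √(-65 + 14)) + 34645 = √(-51)*(2 - √(-51)) + 34645 = (I*√51)*(2 - I*√51) + 34645 = I*√51*(2 - I*√51) + 34645 = 34645 + I*√51*(2 - I*√51)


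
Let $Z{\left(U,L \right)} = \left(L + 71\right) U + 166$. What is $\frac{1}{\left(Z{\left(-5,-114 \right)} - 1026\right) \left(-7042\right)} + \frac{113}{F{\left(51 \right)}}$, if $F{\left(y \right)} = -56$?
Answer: $- \frac{36661151}{18168360} \approx -2.0179$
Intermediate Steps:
$Z{\left(U,L \right)} = 166 + U \left(71 + L\right)$ ($Z{\left(U,L \right)} = \left(71 + L\right) U + 166 = U \left(71 + L\right) + 166 = 166 + U \left(71 + L\right)$)
$\frac{1}{\left(Z{\left(-5,-114 \right)} - 1026\right) \left(-7042\right)} + \frac{113}{F{\left(51 \right)}} = \frac{1}{\left(\left(166 + 71 \left(-5\right) - -570\right) - 1026\right) \left(-7042\right)} + \frac{113}{-56} = \frac{1}{\left(166 - 355 + 570\right) - 1026} \left(- \frac{1}{7042}\right) + 113 \left(- \frac{1}{56}\right) = \frac{1}{381 - 1026} \left(- \frac{1}{7042}\right) - \frac{113}{56} = \frac{1}{-645} \left(- \frac{1}{7042}\right) - \frac{113}{56} = \left(- \frac{1}{645}\right) \left(- \frac{1}{7042}\right) - \frac{113}{56} = \frac{1}{4542090} - \frac{113}{56} = - \frac{36661151}{18168360}$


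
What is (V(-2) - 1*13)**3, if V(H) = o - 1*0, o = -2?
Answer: -3375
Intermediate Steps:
V(H) = -2 (V(H) = -2 - 1*0 = -2 + 0 = -2)
(V(-2) - 1*13)**3 = (-2 - 1*13)**3 = (-2 - 13)**3 = (-15)**3 = -3375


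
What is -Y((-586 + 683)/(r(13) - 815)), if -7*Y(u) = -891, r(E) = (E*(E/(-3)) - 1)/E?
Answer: -891/7 ≈ -127.29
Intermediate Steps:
r(E) = (-1 - E²/3)/E (r(E) = (E*(E*(-⅓)) - 1)/E = (E*(-E/3) - 1)/E = (-E²/3 - 1)/E = (-1 - E²/3)/E)
Y(u) = 891/7 (Y(u) = -⅐*(-891) = 891/7)
-Y((-586 + 683)/(r(13) - 815)) = -1*891/7 = -891/7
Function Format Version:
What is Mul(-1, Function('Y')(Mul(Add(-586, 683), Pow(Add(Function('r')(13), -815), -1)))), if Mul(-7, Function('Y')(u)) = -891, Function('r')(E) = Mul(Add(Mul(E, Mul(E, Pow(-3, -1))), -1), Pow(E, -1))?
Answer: Rational(-891, 7) ≈ -127.29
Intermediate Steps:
Function('r')(E) = Mul(Pow(E, -1), Add(-1, Mul(Rational(-1, 3), Pow(E, 2)))) (Function('r')(E) = Mul(Add(Mul(E, Mul(E, Rational(-1, 3))), -1), Pow(E, -1)) = Mul(Add(Mul(E, Mul(Rational(-1, 3), E)), -1), Pow(E, -1)) = Mul(Add(Mul(Rational(-1, 3), Pow(E, 2)), -1), Pow(E, -1)) = Mul(Add(-1, Mul(Rational(-1, 3), Pow(E, 2))), Pow(E, -1)) = Mul(Pow(E, -1), Add(-1, Mul(Rational(-1, 3), Pow(E, 2)))))
Function('Y')(u) = Rational(891, 7) (Function('Y')(u) = Mul(Rational(-1, 7), -891) = Rational(891, 7))
Mul(-1, Function('Y')(Mul(Add(-586, 683), Pow(Add(Function('r')(13), -815), -1)))) = Mul(-1, Rational(891, 7)) = Rational(-891, 7)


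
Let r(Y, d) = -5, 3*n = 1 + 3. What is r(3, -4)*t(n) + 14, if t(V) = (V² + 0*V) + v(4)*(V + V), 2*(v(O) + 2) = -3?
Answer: 466/9 ≈ 51.778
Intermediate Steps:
n = 4/3 (n = (1 + 3)/3 = (⅓)*4 = 4/3 ≈ 1.3333)
v(O) = -7/2 (v(O) = -2 + (½)*(-3) = -2 - 3/2 = -7/2)
t(V) = V² - 7*V (t(V) = (V² + 0*V) - 7*(V + V)/2 = (V² + 0) - 7*V = V² - 7*V)
r(3, -4)*t(n) + 14 = -20*(-7 + 4/3)/3 + 14 = -20*(-17)/(3*3) + 14 = -5*(-68/9) + 14 = 340/9 + 14 = 466/9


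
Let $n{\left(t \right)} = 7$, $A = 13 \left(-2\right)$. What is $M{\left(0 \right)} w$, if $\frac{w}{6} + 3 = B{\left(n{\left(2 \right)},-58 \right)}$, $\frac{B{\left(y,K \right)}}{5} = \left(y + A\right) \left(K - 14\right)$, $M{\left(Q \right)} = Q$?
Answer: $0$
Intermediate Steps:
$A = -26$
$B{\left(y,K \right)} = 5 \left(-26 + y\right) \left(-14 + K\right)$ ($B{\left(y,K \right)} = 5 \left(y - 26\right) \left(K - 14\right) = 5 \left(-26 + y\right) \left(-14 + K\right)$)
$w = 41022$ ($w = -18 + 6 \left(1820 - -7540 - 490 + 5 \left(-58\right) 7\right) = -18 + 6 \left(1820 + 7540 - 490 - 2030\right) = -18 + 6 \cdot 6840 = -18 + 41040 = 41022$)
$M{\left(0 \right)} w = 0 \cdot 41022 = 0$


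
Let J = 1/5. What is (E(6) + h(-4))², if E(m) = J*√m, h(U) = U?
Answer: (20 - √6)²/25 ≈ 12.321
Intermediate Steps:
J = ⅕ ≈ 0.20000
E(m) = √m/5
(E(6) + h(-4))² = (√6/5 - 4)² = (-4 + √6/5)²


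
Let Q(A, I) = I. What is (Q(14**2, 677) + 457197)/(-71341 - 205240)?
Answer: -457874/276581 ≈ -1.6555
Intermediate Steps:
(Q(14**2, 677) + 457197)/(-71341 - 205240) = (677 + 457197)/(-71341 - 205240) = 457874/(-276581) = 457874*(-1/276581) = -457874/276581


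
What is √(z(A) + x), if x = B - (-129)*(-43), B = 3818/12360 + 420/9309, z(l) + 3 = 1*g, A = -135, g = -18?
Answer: I*√511861096876137555/9588270 ≈ 74.617*I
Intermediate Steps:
z(l) = -21 (z(l) = -3 + 1*(-18) = -3 - 18 = -21)
B = 6788827/19176540 (B = 3818*(1/12360) + 420*(1/9309) = 1909/6180 + 140/3103 = 6788827/19176540 ≈ 0.35402)
x = -106365478553/19176540 (x = 6788827/19176540 - (-129)*(-43) = 6788827/19176540 - 1*5547 = 6788827/19176540 - 5547 = -106365478553/19176540 ≈ -5546.6)
√(z(A) + x) = √(-21 - 106365478553/19176540) = √(-106768185893/19176540) = I*√511861096876137555/9588270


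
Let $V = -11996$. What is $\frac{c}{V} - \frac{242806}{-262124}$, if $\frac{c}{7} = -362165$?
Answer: $\frac{166859417499}{786109876} \approx 212.26$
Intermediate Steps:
$c = -2535155$ ($c = 7 \left(-362165\right) = -2535155$)
$\frac{c}{V} - \frac{242806}{-262124} = - \frac{2535155}{-11996} - \frac{242806}{-262124} = \left(-2535155\right) \left(- \frac{1}{11996}\right) - - \frac{121403}{131062} = \frac{2535155}{11996} + \frac{121403}{131062} = \frac{166859417499}{786109876}$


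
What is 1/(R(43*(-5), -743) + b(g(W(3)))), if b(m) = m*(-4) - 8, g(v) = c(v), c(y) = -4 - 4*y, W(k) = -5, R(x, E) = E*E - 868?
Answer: 1/551109 ≈ 1.8145e-6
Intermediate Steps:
R(x, E) = -868 + E² (R(x, E) = E² - 868 = -868 + E²)
g(v) = -4 - 4*v
b(m) = -8 - 4*m (b(m) = -4*m - 8 = -8 - 4*m)
1/(R(43*(-5), -743) + b(g(W(3)))) = 1/((-868 + (-743)²) + (-8 - 4*(-4 - 4*(-5)))) = 1/((-868 + 552049) + (-8 - 4*(-4 + 20))) = 1/(551181 + (-8 - 4*16)) = 1/(551181 + (-8 - 64)) = 1/(551181 - 72) = 1/551109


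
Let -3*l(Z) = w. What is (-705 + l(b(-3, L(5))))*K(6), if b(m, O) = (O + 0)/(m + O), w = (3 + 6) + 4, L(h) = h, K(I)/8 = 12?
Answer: -68096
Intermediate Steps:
K(I) = 96 (K(I) = 8*12 = 96)
w = 13 (w = 9 + 4 = 13)
b(m, O) = O/(O + m)
l(Z) = -13/3 (l(Z) = -1/3*13 = -13/3)
(-705 + l(b(-3, L(5))))*K(6) = (-705 - 13/3)*96 = -2128/3*96 = -68096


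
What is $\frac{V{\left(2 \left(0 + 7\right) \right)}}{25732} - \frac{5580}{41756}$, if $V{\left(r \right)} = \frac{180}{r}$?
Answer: $- \frac{125166735}{940157218} \approx -0.13313$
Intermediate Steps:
$\frac{V{\left(2 \left(0 + 7\right) \right)}}{25732} - \frac{5580}{41756} = \frac{180 \frac{1}{2 \left(0 + 7\right)}}{25732} - \frac{5580}{41756} = \frac{180}{2 \cdot 7} \cdot \frac{1}{25732} - \frac{1395}{10439} = \frac{180}{14} \cdot \frac{1}{25732} - \frac{1395}{10439} = 180 \cdot \frac{1}{14} \cdot \frac{1}{25732} - \frac{1395}{10439} = \frac{90}{7} \cdot \frac{1}{25732} - \frac{1395}{10439} = \frac{45}{90062} - \frac{1395}{10439} = - \frac{125166735}{940157218}$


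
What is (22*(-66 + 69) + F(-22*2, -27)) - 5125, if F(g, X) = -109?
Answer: -5168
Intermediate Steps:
(22*(-66 + 69) + F(-22*2, -27)) - 5125 = (22*(-66 + 69) - 109) - 5125 = (22*3 - 109) - 5125 = (66 - 109) - 5125 = -43 - 5125 = -5168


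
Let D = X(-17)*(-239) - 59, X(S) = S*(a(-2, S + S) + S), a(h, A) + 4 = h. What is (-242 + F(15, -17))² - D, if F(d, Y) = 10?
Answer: 147332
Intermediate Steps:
a(h, A) = -4 + h
X(S) = S*(-6 + S) (X(S) = S*((-4 - 2) + S) = S*(-6 + S))
D = -93508 (D = -17*(-6 - 17)*(-239) - 59 = -17*(-23)*(-239) - 59 = 391*(-239) - 59 = -93449 - 59 = -93508)
(-242 + F(15, -17))² - D = (-242 + 10)² - 1*(-93508) = (-232)² + 93508 = 53824 + 93508 = 147332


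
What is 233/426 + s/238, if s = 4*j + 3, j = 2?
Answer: 15035/25347 ≈ 0.59317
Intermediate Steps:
s = 11 (s = 4*2 + 3 = 8 + 3 = 11)
233/426 + s/238 = 233/426 + 11/238 = 15035/25347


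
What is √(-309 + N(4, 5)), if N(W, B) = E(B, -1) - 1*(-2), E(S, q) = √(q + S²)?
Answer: √(-307 + 2*√6) ≈ 17.381*I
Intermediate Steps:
N(W, B) = 2 + √(-1 + B²) (N(W, B) = √(-1 + B²) - 1*(-2) = √(-1 + B²) + 2 = 2 + √(-1 + B²))
√(-309 + N(4, 5)) = √(-309 + (2 + √(-1 + 5²))) = √(-309 + (2 + √(-1 + 25))) = √(-309 + (2 + √24)) = √(-309 + (2 + 2*√6)) = √(-307 + 2*√6)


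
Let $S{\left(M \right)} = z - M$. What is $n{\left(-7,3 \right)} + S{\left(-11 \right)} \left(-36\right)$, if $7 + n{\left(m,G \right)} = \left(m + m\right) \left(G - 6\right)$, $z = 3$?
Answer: $-469$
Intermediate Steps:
$n{\left(m,G \right)} = -7 + 2 m \left(-6 + G\right)$ ($n{\left(m,G \right)} = -7 + \left(m + m\right) \left(G - 6\right) = -7 + 2 m \left(-6 + G\right)$)
$S{\left(M \right)} = 3 - M$
$n{\left(-7,3 \right)} + S{\left(-11 \right)} \left(-36\right) = \left(-7 - -84 + 2 \cdot 3 \left(-7\right)\right) + \left(3 - -11\right) \left(-36\right) = \left(-7 + 84 - 42\right) + \left(3 + 11\right) \left(-36\right) = 35 + 14 \left(-36\right) = 35 - 504 = -469$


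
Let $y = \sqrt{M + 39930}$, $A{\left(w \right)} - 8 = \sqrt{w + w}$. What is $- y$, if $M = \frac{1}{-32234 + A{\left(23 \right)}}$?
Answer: $- \frac{\sqrt{1286784179 - 39930 \sqrt{46}}}{\sqrt{32226 - \sqrt{46}}} \approx -199.82$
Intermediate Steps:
$A{\left(w \right)} = 8 + \sqrt{2} \sqrt{w}$ ($A{\left(w \right)} = 8 + \sqrt{w + w} = 8 + \sqrt{2 w} = 8 + \sqrt{2} \sqrt{w}$)
$M = \frac{1}{-32226 + \sqrt{46}}$ ($M = \frac{1}{-32234 + \left(8 + \sqrt{2} \sqrt{23}\right)} = \frac{1}{-32234 + \left(8 + \sqrt{46}\right)} = \frac{1}{-32226 + \sqrt{46}} \approx -3.1037 \cdot 10^{-5}$)
$y = \sqrt{\frac{20733952557837}{519257515} - \frac{\sqrt{46}}{1038515030}}$ ($y = \sqrt{\left(- \frac{16113}{519257515} - \frac{\sqrt{46}}{1038515030}\right) + 39930} = \sqrt{\frac{20733952557837}{519257515} - \frac{\sqrt{46}}{1038515030}} \approx 199.82$)
$- y = - \frac{\sqrt{1286784179 - 39930 \sqrt{46}}}{\sqrt{32226 - \sqrt{46}}}$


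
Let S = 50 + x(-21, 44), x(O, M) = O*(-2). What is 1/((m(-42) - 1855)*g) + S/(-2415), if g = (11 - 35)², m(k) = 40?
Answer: -278791/7318080 ≈ -0.038096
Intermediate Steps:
x(O, M) = -2*O
S = 92 (S = 50 - 2*(-21) = 50 + 42 = 92)
g = 576 (g = (-24)² = 576)
1/((m(-42) - 1855)*g) + S/(-2415) = 1/((40 - 1855)*576) + 92/(-2415) = (1/576)/(-1815) + 92*(-1/2415) = -1/1815*1/576 - 4/105 = -1/1045440 - 4/105 = -278791/7318080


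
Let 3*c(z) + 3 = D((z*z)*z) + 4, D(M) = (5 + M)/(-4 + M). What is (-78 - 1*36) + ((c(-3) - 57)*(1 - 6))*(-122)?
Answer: -3211882/93 ≈ -34536.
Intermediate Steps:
D(M) = (5 + M)/(-4 + M)
c(z) = ⅓ + (5 + z³)/(3*(-4 + z³)) (c(z) = -1 + ((5 + (z*z)*z)/(-4 + (z*z)*z) + 4)/3 = -1 + ((5 + z²*z)/(-4 + z²*z) + 4)/3 = -1 + ((5 + z³)/(-4 + z³) + 4)/3 = -1 + (4 + (5 + z³)/(-4 + z³))/3 = -1 + (4/3 + (5 + z³)/(3*(-4 + z³))) = ⅓ + (5 + z³)/(3*(-4 + z³)))
(-78 - 1*36) + ((c(-3) - 57)*(1 - 6))*(-122) = (-78 - 1*36) + (((1 + 2*(-3)³)/(3*(-4 + (-3)³)) - 57)*(1 - 6))*(-122) = (-78 - 36) + (((1 + 2*(-27))/(3*(-4 - 27)) - 57)*(-5))*(-122) = -114 + (((⅓)*(1 - 54)/(-31) - 57)*(-5))*(-122) = -114 + (((⅓)*(-1/31)*(-53) - 57)*(-5))*(-122) = -114 + ((53/93 - 57)*(-5))*(-122) = -114 - 5248/93*(-5)*(-122) = -114 + (26240/93)*(-122) = -114 - 3201280/93 = -3211882/93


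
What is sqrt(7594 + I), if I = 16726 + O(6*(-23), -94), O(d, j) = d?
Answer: sqrt(24182) ≈ 155.51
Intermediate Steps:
I = 16588 (I = 16726 + 6*(-23) = 16726 - 138 = 16588)
sqrt(7594 + I) = sqrt(7594 + 16588) = sqrt(24182)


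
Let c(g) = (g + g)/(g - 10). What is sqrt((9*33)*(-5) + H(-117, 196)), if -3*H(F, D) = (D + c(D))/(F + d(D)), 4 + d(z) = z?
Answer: I*sqrt(2891560557)/1395 ≈ 38.547*I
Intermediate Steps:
d(z) = -4 + z
c(g) = 2*g/(-10 + g) (c(g) = (2*g)/(-10 + g) = 2*g/(-10 + g))
H(F, D) = -(D + 2*D/(-10 + D))/(3*(-4 + D + F)) (H(F, D) = -(D + 2*D/(-10 + D))/(3*(F + (-4 + D))) = -(D + 2*D/(-10 + D))/(3*(-4 + D + F)))
sqrt((9*33)*(-5) + H(-117, 196)) = sqrt((9*33)*(-5) + (1/3)*196*(8 - 1*196)/((-10 + 196)*(-4 + 196 - 117))) = sqrt(297*(-5) + (1/3)*196*(8 - 196)/(186*75)) = sqrt(-1485 + (1/3)*196*(1/186)*(1/75)*(-188)) = sqrt(-1485 - 18424/20925) = sqrt(-31092049/20925) = I*sqrt(2891560557)/1395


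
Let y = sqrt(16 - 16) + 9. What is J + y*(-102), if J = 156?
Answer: -762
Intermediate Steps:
y = 9 (y = sqrt(0) + 9 = 0 + 9 = 9)
J + y*(-102) = 156 + 9*(-102) = 156 - 918 = -762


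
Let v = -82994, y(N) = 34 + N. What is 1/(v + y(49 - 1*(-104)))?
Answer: -1/82807 ≈ -1.2076e-5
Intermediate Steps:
1/(v + y(49 - 1*(-104))) = 1/(-82994 + (34 + (49 - 1*(-104)))) = 1/(-82994 + (34 + (49 + 104))) = 1/(-82994 + (34 + 153)) = 1/(-82994 + 187) = 1/(-82807) = -1/82807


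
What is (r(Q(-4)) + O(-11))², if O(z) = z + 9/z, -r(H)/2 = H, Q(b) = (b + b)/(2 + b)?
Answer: 47524/121 ≈ 392.76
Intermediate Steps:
Q(b) = 2*b/(2 + b) (Q(b) = (2*b)/(2 + b) = 2*b/(2 + b))
r(H) = -2*H
(r(Q(-4)) + O(-11))² = (-4*(-4)/(2 - 4) + (-11 + 9/(-11)))² = (-4*(-4)/(-2) + (-11 + 9*(-1/11)))² = (-4*(-4)*(-1)/2 + (-11 - 9/11))² = (-2*4 - 130/11)² = (-8 - 130/11)² = (-218/11)² = 47524/121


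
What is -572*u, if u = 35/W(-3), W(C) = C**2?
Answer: -20020/9 ≈ -2224.4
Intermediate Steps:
u = 35/9 (u = 35/((-3)**2) = 35/9 ≈ 3.8889)
-572*u = -572*35/9 = -20020/9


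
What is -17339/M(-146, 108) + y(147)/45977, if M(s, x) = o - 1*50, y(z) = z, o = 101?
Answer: -797187706/2344827 ≈ -339.98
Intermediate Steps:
M(s, x) = 51 (M(s, x) = 101 - 1*50 = 101 - 50 = 51)
-17339/M(-146, 108) + y(147)/45977 = -17339/51 + 147/45977 = -797187706/2344827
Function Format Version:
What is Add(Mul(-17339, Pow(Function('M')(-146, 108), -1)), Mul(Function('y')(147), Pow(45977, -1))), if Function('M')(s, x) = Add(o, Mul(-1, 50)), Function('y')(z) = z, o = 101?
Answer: Rational(-797187706, 2344827) ≈ -339.98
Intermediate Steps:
Function('M')(s, x) = 51 (Function('M')(s, x) = Add(101, Mul(-1, 50)) = Add(101, -50) = 51)
Add(Mul(-17339, Pow(Function('M')(-146, 108), -1)), Mul(Function('y')(147), Pow(45977, -1))) = Add(Mul(-17339, Pow(51, -1)), Mul(147, Pow(45977, -1))) = Add(Mul(-17339, Rational(1, 51)), Mul(147, Rational(1, 45977))) = Add(Rational(-17339, 51), Rational(147, 45977)) = Rational(-797187706, 2344827)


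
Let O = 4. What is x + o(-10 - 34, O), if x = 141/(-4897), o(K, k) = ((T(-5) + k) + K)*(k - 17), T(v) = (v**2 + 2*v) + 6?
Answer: 1209418/4897 ≈ 246.97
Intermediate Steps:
T(v) = 6 + v**2 + 2*v
o(K, k) = (-17 + k)*(21 + K + k) (o(K, k) = (((6 + (-5)**2 + 2*(-5)) + k) + K)*(k - 17) = (((6 + 25 - 10) + k) + K)*(-17 + k) = ((21 + k) + K)*(-17 + k) = (21 + K + k)*(-17 + k) = (-17 + k)*(21 + K + k))
x = -141/4897 (x = 141*(-1/4897) = -141/4897 ≈ -0.028793)
x + o(-10 - 34, O) = -141/4897 + (-357 + 4**2 - 17*(-10 - 34) + 4*4 + (-10 - 34)*4) = -141/4897 + (-357 + 16 - 17*(-44) + 16 - 44*4) = -141/4897 + (-357 + 16 + 748 + 16 - 176) = -141/4897 + 247 = 1209418/4897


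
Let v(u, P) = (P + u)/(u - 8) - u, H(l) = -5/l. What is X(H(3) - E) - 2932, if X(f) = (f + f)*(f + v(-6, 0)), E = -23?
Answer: -110092/63 ≈ -1747.5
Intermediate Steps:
v(u, P) = -u + (P + u)/(-8 + u) (v(u, P) = (P + u)/(-8 + u) - u = -u + (P + u)/(-8 + u))
X(f) = 2*f*(45/7 + f) (X(f) = (f + f)*(f + (0 - 1*(-6)² + 9*(-6))/(-8 - 6)) = (2*f)*(f + (0 - 1*36 - 54)/(-14)) = (2*f)*(f - (0 - 36 - 54)/14) = (2*f)*(f - 1/14*(-90)) = (2*f)*(f + 45/7) = (2*f)*(45/7 + f) = 2*f*(45/7 + f))
X(H(3) - E) - 2932 = 2*(-5/3 - 1*(-23))*(45 + 7*(-5/3 - 1*(-23)))/7 - 2932 = 2*(-5*⅓ + 23)*(45 + 7*(-5*⅓ + 23))/7 - 2932 = 2*(-5/3 + 23)*(45 + 7*(-5/3 + 23))/7 - 2932 = (2/7)*(64/3)*(45 + 7*(64/3)) - 2932 = (2/7)*(64/3)*(45 + 448/3) - 2932 = (2/7)*(64/3)*(583/3) - 2932 = 74624/63 - 2932 = -110092/63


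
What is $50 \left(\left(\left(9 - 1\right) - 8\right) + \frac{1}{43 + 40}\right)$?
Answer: $\frac{50}{83} \approx 0.60241$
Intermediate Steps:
$50 \left(\left(\left(9 - 1\right) - 8\right) + \frac{1}{43 + 40}\right) = 50 \left(\left(8 - 8\right) + \frac{1}{83}\right) = 50 \left(0 + \frac{1}{83}\right) = 50 \cdot \frac{1}{83} = \frac{50}{83}$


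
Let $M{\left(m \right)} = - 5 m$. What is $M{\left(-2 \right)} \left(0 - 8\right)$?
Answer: $-80$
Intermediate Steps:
$M{\left(-2 \right)} \left(0 - 8\right) = \left(-5\right) \left(-2\right) \left(0 - 8\right) = 10 \left(-8\right) = -80$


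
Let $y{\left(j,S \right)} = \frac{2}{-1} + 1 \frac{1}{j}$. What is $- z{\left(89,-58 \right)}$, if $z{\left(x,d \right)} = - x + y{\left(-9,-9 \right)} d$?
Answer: $- \frac{301}{9} \approx -33.444$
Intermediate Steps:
$y{\left(j,S \right)} = -2 + \frac{1}{j}$ ($y{\left(j,S \right)} = 2 \left(-1\right) + \frac{1}{j} = -2 + \frac{1}{j}$)
$z{\left(x,d \right)} = - x - \frac{19 d}{9}$ ($z{\left(x,d \right)} = - x + \left(-2 + \frac{1}{-9}\right) d = - x + \left(-2 - \frac{1}{9}\right) d = - x - \frac{19 d}{9}$)
$- z{\left(89,-58 \right)} = - (\left(-1\right) 89 - - \frac{1102}{9}) = - (-89 + \frac{1102}{9}) = \left(-1\right) \frac{301}{9} = - \frac{301}{9}$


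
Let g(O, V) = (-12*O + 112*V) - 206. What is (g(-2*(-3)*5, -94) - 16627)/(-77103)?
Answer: 27721/77103 ≈ 0.35953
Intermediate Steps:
g(O, V) = -206 - 12*O + 112*V
(g(-2*(-3)*5, -94) - 16627)/(-77103) = ((-206 - 12*(-2*(-3))*5 + 112*(-94)) - 16627)/(-77103) = ((-206 - 72*5 - 10528) - 16627)*(-1/77103) = ((-206 - 12*30 - 10528) - 16627)*(-1/77103) = ((-206 - 360 - 10528) - 16627)*(-1/77103) = (-11094 - 16627)*(-1/77103) = -27721*(-1/77103) = 27721/77103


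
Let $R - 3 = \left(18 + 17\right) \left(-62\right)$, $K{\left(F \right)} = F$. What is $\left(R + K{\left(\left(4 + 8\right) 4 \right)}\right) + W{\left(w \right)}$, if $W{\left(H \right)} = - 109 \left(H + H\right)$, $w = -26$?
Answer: $3549$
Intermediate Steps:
$R = -2167$ ($R = 3 + \left(18 + 17\right) \left(-62\right) = 3 + 35 \left(-62\right) = 3 - 2170 = -2167$)
$W{\left(H \right)} = - 218 H$ ($W{\left(H \right)} = - 109 \cdot 2 H = - 218 H$)
$\left(R + K{\left(\left(4 + 8\right) 4 \right)}\right) + W{\left(w \right)} = \left(-2167 + \left(4 + 8\right) 4\right) - -5668 = \left(-2167 + 12 \cdot 4\right) + 5668 = \left(-2167 + 48\right) + 5668 = -2119 + 5668 = 3549$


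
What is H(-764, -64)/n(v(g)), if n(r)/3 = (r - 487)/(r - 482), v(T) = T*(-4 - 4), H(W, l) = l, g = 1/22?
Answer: -339584/16083 ≈ -21.114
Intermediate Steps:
g = 1/22 ≈ 0.045455
v(T) = -8*T (v(T) = T*(-8) = -8*T)
n(r) = 3*(-487 + r)/(-482 + r) (n(r) = 3*((r - 487)/(r - 482)) = 3*((-487 + r)/(-482 + r)) = 3*(-487 + r)/(-482 + r))
H(-764, -64)/n(v(g)) = -64*(-482 - 8*1/22)/(3*(-487 - 8*1/22)) = -64*(-482 - 4/11)/(3*(-487 - 4/11)) = -64/(3*(-5361/11)/(-5306/11)) = -64/(3*(-11/5306)*(-5361/11)) = -64/16083/5306 = -64*5306/16083 = -339584/16083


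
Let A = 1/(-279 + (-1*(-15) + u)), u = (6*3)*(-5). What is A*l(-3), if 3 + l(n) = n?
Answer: 1/59 ≈ 0.016949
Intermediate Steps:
l(n) = -3 + n
u = -90 (u = 18*(-5) = -90)
A = -1/354 (A = 1/(-279 + (-1*(-15) - 90)) = 1/(-279 + (15 - 90)) = 1/(-279 - 75) = 1/(-354) = -1/354 ≈ -0.0028249)
A*l(-3) = -(-3 - 3)/354 = -1/354*(-6) = 1/59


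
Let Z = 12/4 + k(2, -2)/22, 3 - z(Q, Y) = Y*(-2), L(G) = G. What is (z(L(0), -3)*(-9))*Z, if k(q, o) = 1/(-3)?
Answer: 1773/22 ≈ 80.591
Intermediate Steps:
z(Q, Y) = 3 + 2*Y (z(Q, Y) = 3 - Y*(-2) = 3 - (-2)*Y = 3 + 2*Y)
k(q, o) = -⅓
Z = 197/66 (Z = 12/4 - ⅓/22 = 12*(¼) - ⅓*1/22 = 3 - 1/66 = 197/66 ≈ 2.9848)
(z(L(0), -3)*(-9))*Z = ((3 + 2*(-3))*(-9))*(197/66) = ((3 - 6)*(-9))*(197/66) = -3*(-9)*(197/66) = 27*(197/66) = 1773/22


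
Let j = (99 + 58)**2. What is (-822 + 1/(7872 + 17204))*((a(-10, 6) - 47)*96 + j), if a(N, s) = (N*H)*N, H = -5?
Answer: 574325279473/25076 ≈ 2.2903e+7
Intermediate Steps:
a(N, s) = -5*N**2 (a(N, s) = (N*(-5))*N = (-5*N)*N = -5*N**2)
j = 24649 (j = 157**2 = 24649)
(-822 + 1/(7872 + 17204))*((a(-10, 6) - 47)*96 + j) = (-822 + 1/(7872 + 17204))*((-5*(-10)**2 - 47)*96 + 24649) = (-822 + 1/25076)*((-5*100 - 47)*96 + 24649) = (-822 + 1/25076)*((-500 - 47)*96 + 24649) = -20612471*(-547*96 + 24649)/25076 = -20612471*(-52512 + 24649)/25076 = -20612471/25076*(-27863) = 574325279473/25076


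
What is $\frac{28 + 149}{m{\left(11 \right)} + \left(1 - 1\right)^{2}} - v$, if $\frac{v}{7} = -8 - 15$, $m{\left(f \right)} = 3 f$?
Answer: $\frac{1830}{11} \approx 166.36$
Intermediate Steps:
$v = -161$ ($v = 7 \left(-8 - 15\right) = 7 \left(-23\right) = -161$)
$\frac{28 + 149}{m{\left(11 \right)} + \left(1 - 1\right)^{2}} - v = \frac{28 + 149}{3 \cdot 11 + \left(1 - 1\right)^{2}} - -161 = \frac{177}{33 + 0^{2}} + 161 = \frac{177}{33 + 0} + 161 = \frac{177}{33} + 161 = 177 \cdot \frac{1}{33} + 161 = \frac{59}{11} + 161 = \frac{1830}{11}$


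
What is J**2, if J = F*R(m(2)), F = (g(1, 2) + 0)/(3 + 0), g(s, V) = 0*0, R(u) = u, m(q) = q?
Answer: 0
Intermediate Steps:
g(s, V) = 0
F = 0 (F = (0 + 0)/(3 + 0) = 0/3 = 0*(1/3) = 0)
J = 0 (J = 0*2 = 0)
J**2 = 0**2 = 0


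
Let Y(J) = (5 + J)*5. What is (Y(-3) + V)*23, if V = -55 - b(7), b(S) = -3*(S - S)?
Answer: -1035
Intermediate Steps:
b(S) = 0 (b(S) = -3*0 = 0)
V = -55 (V = -55 - 1*0 = -55 + 0 = -55)
Y(J) = 25 + 5*J
(Y(-3) + V)*23 = ((25 + 5*(-3)) - 55)*23 = ((25 - 15) - 55)*23 = (10 - 55)*23 = -45*23 = -1035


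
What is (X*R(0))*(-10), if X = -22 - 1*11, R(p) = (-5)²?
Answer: 8250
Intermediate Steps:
R(p) = 25
X = -33 (X = -22 - 11 = -33)
(X*R(0))*(-10) = -33*25*(-10) = -825*(-10) = 8250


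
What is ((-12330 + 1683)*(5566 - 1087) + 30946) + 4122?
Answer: -47652845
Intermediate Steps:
((-12330 + 1683)*(5566 - 1087) + 30946) + 4122 = (-10647*4479 + 30946) + 4122 = (-47687913 + 30946) + 4122 = -47656967 + 4122 = -47652845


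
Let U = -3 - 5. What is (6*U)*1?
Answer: -48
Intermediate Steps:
U = -8
(6*U)*1 = (6*(-8))*1 = -48*1 = -48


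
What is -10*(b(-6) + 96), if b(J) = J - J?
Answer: -960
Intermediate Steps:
b(J) = 0
-10*(b(-6) + 96) = -10*(0 + 96) = -10*96 = -960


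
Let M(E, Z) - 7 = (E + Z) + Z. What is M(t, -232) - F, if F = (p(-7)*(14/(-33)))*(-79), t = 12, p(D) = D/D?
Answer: -15791/33 ≈ -478.52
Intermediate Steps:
p(D) = 1
M(E, Z) = 7 + E + 2*Z (M(E, Z) = 7 + ((E + Z) + Z) = 7 + (E + 2*Z) = 7 + E + 2*Z)
F = 1106/33 (F = (1*(14/(-33)))*(-79) = (1*(14*(-1/33)))*(-79) = (1*(-14/33))*(-79) = -14/33*(-79) = 1106/33 ≈ 33.515)
M(t, -232) - F = (7 + 12 + 2*(-232)) - 1*1106/33 = (7 + 12 - 464) - 1106/33 = -445 - 1106/33 = -15791/33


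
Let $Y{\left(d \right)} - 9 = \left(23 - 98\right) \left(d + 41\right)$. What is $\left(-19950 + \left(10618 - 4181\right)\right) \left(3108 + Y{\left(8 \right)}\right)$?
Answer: $7540254$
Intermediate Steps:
$Y{\left(d \right)} = -3066 - 75 d$ ($Y{\left(d \right)} = 9 + \left(23 - 98\right) \left(d + 41\right) = 9 - 75 \left(41 + d\right) = 9 - \left(3075 + 75 d\right) = -3066 - 75 d$)
$\left(-19950 + \left(10618 - 4181\right)\right) \left(3108 + Y{\left(8 \right)}\right) = \left(-19950 + \left(10618 - 4181\right)\right) \left(3108 - 3666\right) = \left(-19950 + 6437\right) \left(3108 - 3666\right) = - 13513 \left(3108 - 3666\right) = \left(-13513\right) \left(-558\right) = 7540254$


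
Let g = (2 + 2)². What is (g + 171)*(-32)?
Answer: -5984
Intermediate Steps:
g = 16 (g = 4² = 16)
(g + 171)*(-32) = (16 + 171)*(-32) = 187*(-32) = -5984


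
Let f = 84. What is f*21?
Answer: 1764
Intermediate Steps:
f*21 = 84*21 = 1764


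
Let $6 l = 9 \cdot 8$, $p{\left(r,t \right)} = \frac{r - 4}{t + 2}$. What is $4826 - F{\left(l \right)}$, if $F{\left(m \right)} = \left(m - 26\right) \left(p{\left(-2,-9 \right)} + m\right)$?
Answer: $5006$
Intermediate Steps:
$p{\left(r,t \right)} = \frac{-4 + r}{2 + t}$
$l = 12$ ($l = \frac{9 \cdot 8}{6} = \frac{1}{6} \cdot 72 = 12$)
$F{\left(m \right)} = \left(-26 + m\right) \left(\frac{6}{7} + m\right)$ ($F{\left(m \right)} = \left(m - 26\right) \left(\frac{-4 - 2}{2 - 9} + m\right) = \left(-26 + m\right) \left(\frac{1}{-7} \left(-6\right) + m\right) = \left(-26 + m\right) \left(\left(- \frac{1}{7}\right) \left(-6\right) + m\right) = \left(-26 + m\right) \left(\frac{6}{7} + m\right)$)
$4826 - F{\left(l \right)} = 4826 - \left(- \frac{156}{7} + 12^{2} - \frac{2112}{7}\right) = 4826 - \left(- \frac{156}{7} + 144 - \frac{2112}{7}\right) = 4826 - -180 = 4826 + 180 = 5006$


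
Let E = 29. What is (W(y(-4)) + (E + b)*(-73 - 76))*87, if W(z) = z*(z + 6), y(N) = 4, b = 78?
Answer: -1383561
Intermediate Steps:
W(z) = z*(6 + z)
(W(y(-4)) + (E + b)*(-73 - 76))*87 = (4*(6 + 4) + (29 + 78)*(-73 - 76))*87 = (4*10 + 107*(-149))*87 = (40 - 15943)*87 = -15903*87 = -1383561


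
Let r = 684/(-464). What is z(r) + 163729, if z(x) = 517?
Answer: 164246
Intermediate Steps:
r = -171/116 (r = 684*(-1/464) = -171/116 ≈ -1.4741)
z(r) + 163729 = 517 + 163729 = 164246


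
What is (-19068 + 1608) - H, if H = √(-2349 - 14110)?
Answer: -17460 - I*√16459 ≈ -17460.0 - 128.29*I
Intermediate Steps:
H = I*√16459 (H = √(-16459) = I*√16459 ≈ 128.29*I)
(-19068 + 1608) - H = (-19068 + 1608) - I*√16459 = -17460 - I*√16459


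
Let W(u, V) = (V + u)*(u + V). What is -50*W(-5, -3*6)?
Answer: -26450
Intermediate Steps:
W(u, V) = (V + u)**2 (W(u, V) = (V + u)*(V + u) = (V + u)**2)
-50*W(-5, -3*6) = -50*(-3*6 - 5)**2 = -50*(-18 - 5)**2 = -50*(-23)**2 = -50*529 = -26450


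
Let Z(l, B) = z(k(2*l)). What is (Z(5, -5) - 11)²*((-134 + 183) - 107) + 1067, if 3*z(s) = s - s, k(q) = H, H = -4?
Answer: -5951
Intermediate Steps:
k(q) = -4
z(s) = 0 (z(s) = (s - s)/3 = (⅓)*0 = 0)
Z(l, B) = 0
(Z(5, -5) - 11)²*((-134 + 183) - 107) + 1067 = (0 - 11)²*((-134 + 183) - 107) + 1067 = (-11)²*(49 - 107) + 1067 = 121*(-58) + 1067 = -7018 + 1067 = -5951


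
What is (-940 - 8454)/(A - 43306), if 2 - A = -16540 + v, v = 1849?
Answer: 9394/28613 ≈ 0.32831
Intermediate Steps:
A = 14693 (A = 2 - (-16540 + 1849) = 2 - 1*(-14691) = 2 + 14691 = 14693)
(-940 - 8454)/(A - 43306) = (-940 - 8454)/(14693 - 43306) = -9394/(-28613) = -9394*(-1/28613) = 9394/28613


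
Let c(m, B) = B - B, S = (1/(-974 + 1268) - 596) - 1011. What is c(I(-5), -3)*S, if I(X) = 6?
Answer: 0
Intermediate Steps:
S = -472457/294 (S = (1/294 - 596) - 1011 = -175223/294 - 1011 = -472457/294 ≈ -1607.0)
c(m, B) = 0
c(I(-5), -3)*S = 0*(-472457/294) = 0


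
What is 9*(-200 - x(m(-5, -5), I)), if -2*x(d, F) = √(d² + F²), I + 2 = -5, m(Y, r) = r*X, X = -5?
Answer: -1800 + 9*√674/2 ≈ -1683.2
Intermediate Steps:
m(Y, r) = -5*r (m(Y, r) = r*(-5) = -5*r)
I = -7 (I = -2 - 5 = -7)
x(d, F) = -√(F² + d²)/2 (x(d, F) = -√(d² + F²)/2 = -√(F² + d²)/2)
9*(-200 - x(m(-5, -5), I)) = 9*(-200 - (-1)*√((-7)² + (-5*(-5))²)/2) = 9*(-200 - (-1)*√(49 + 25²)/2) = 9*(-200 - (-1)*√(49 + 625)/2) = 9*(-200 - (-1)*√674/2) = 9*(-200 + √674/2) = -1800 + 9*√674/2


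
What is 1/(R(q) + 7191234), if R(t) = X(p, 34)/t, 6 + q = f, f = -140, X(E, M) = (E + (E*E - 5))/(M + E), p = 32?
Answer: 9636/69294729773 ≈ 1.3906e-7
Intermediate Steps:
X(E, M) = (-5 + E + E**2)/(E + M) (X(E, M) = (E + (E**2 - 5))/(E + M) = (E + (-5 + E**2))/(E + M) = (-5 + E + E**2)/(E + M))
q = -146 (q = -6 - 140 = -146)
R(t) = 1051/(66*t) (R(t) = ((-5 + 32 + 32**2)/(32 + 34))/t = ((-5 + 32 + 1024)/66)/t = ((1/66)*1051)/t = 1051/(66*t))
1/(R(q) + 7191234) = 1/((1051/66)/(-146) + 7191234) = 1/((1051/66)*(-1/146) + 7191234) = 1/(-1051/9636 + 7191234) = 1/(69294729773/9636) = 9636/69294729773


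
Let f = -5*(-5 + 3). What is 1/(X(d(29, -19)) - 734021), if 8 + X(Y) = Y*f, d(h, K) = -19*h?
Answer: -1/739539 ≈ -1.3522e-6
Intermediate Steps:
f = 10 (f = -5*(-2) = 10)
X(Y) = -8 + 10*Y (X(Y) = -8 + Y*10 = -8 + 10*Y)
1/(X(d(29, -19)) - 734021) = 1/((-8 + 10*(-19*29)) - 734021) = 1/((-8 + 10*(-551)) - 734021) = 1/((-8 - 5510) - 734021) = 1/(-5518 - 734021) = 1/(-739539) = -1/739539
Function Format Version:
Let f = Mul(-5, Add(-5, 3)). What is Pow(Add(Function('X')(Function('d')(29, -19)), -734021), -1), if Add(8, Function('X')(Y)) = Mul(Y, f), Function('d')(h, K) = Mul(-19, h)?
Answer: Rational(-1, 739539) ≈ -1.3522e-6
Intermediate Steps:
f = 10 (f = Mul(-5, -2) = 10)
Function('X')(Y) = Add(-8, Mul(10, Y)) (Function('X')(Y) = Add(-8, Mul(Y, 10)) = Add(-8, Mul(10, Y)))
Pow(Add(Function('X')(Function('d')(29, -19)), -734021), -1) = Pow(Add(Add(-8, Mul(10, Mul(-19, 29))), -734021), -1) = Pow(Add(Add(-8, Mul(10, -551)), -734021), -1) = Pow(Add(Add(-8, -5510), -734021), -1) = Pow(Add(-5518, -734021), -1) = Pow(-739539, -1) = Rational(-1, 739539)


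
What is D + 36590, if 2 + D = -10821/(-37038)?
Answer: 451719055/12346 ≈ 36588.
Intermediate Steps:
D = -21085/12346 (D = -2 - 10821/(-37038) = -2 - 10821*(-1/37038) = -2 + 3607/12346 = -21085/12346 ≈ -1.7078)
D + 36590 = -21085/12346 + 36590 = 451719055/12346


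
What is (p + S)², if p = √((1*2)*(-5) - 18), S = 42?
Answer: 1736 + 168*I*√7 ≈ 1736.0 + 444.49*I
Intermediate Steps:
p = 2*I*√7 (p = √(2*(-5) - 18) = √(-10 - 18) = √(-28) = 2*I*√7 ≈ 5.2915*I)
(p + S)² = (2*I*√7 + 42)² = (42 + 2*I*√7)²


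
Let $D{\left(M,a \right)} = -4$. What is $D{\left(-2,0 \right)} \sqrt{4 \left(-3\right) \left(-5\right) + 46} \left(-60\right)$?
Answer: $240 \sqrt{106} \approx 2471.0$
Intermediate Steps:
$D{\left(-2,0 \right)} \sqrt{4 \left(-3\right) \left(-5\right) + 46} \left(-60\right) = - 4 \sqrt{4 \left(-3\right) \left(-5\right) + 46} \left(-60\right) = - 4 \sqrt{\left(-12\right) \left(-5\right) + 46} \left(-60\right) = - 4 \sqrt{60 + 46} \left(-60\right) = - 4 \sqrt{106} \left(-60\right) = 240 \sqrt{106}$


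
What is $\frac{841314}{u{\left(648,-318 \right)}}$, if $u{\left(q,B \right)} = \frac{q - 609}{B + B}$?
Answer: $- \frac{178358568}{13} \approx -1.372 \cdot 10^{7}$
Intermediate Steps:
$u{\left(q,B \right)} = \frac{-609 + q}{2 B}$
$\frac{841314}{u{\left(648,-318 \right)}} = \frac{841314}{\frac{1}{2} \frac{1}{-318} \left(-609 + 648\right)} = \frac{841314}{\frac{1}{2} \left(- \frac{1}{318}\right) 39} = \frac{841314}{- \frac{13}{212}} = 841314 \left(- \frac{212}{13}\right) = - \frac{178358568}{13}$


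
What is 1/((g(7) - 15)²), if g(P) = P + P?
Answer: 1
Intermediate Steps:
g(P) = 2*P
1/((g(7) - 15)²) = 1/((2*7 - 15)²) = 1/((14 - 15)²) = 1/((-1)²) = 1/1 = 1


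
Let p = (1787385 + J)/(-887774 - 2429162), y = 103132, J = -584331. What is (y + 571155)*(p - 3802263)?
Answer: -4252008047764707357/1658468 ≈ -2.5638e+12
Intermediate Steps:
p = -601527/1658468 (p = (1787385 - 584331)/(-887774 - 2429162) = 1203054/(-3316936) = 1203054*(-1/3316936) = -601527/1658468 ≈ -0.36270)
(y + 571155)*(p - 3802263) = (103132 + 571155)*(-601527/1658468 - 3802263) = 674287*(-6305932114611/1658468) = -4252008047764707357/1658468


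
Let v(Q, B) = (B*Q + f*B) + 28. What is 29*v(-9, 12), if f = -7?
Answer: -4756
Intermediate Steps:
v(Q, B) = 28 - 7*B + B*Q (v(Q, B) = (B*Q - 7*B) + 28 = (-7*B + B*Q) + 28 = 28 - 7*B + B*Q)
29*v(-9, 12) = 29*(28 - 7*12 + 12*(-9)) = 29*(28 - 84 - 108) = 29*(-164) = -4756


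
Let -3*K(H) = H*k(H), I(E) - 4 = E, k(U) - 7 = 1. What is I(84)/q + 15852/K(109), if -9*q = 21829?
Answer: -259697637/4758722 ≈ -54.573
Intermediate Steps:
q = -21829/9 (q = -⅑*21829 = -21829/9 ≈ -2425.4)
k(U) = 8 (k(U) = 7 + 1 = 8)
I(E) = 4 + E
K(H) = -8*H/3 (K(H) = -H*8/3 = -8*H/3)
I(84)/q + 15852/K(109) = (4 + 84)/(-21829/9) + 15852/((-8/3*109)) = 88*(-9/21829) + 15852/(-872/3) = -792/21829 + 15852*(-3/872) = -792/21829 - 11889/218 = -259697637/4758722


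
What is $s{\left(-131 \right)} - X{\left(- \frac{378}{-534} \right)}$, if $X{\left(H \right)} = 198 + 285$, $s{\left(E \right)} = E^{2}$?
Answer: $16678$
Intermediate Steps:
$X{\left(H \right)} = 483$
$s{\left(-131 \right)} - X{\left(- \frac{378}{-534} \right)} = \left(-131\right)^{2} - 483 = 17161 - 483 = 16678$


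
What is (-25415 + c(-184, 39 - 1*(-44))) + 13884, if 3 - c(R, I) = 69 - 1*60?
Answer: -11537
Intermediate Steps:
c(R, I) = -6 (c(R, I) = 3 - (69 - 1*60) = 3 - (69 - 60) = 3 - 1*9 = 3 - 9 = -6)
(-25415 + c(-184, 39 - 1*(-44))) + 13884 = (-25415 - 6) + 13884 = -25421 + 13884 = -11537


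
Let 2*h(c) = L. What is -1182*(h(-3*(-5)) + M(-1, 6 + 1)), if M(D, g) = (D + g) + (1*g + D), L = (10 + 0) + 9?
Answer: -25413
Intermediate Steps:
L = 19 (L = 10 + 9 = 19)
M(D, g) = 2*D + 2*g (M(D, g) = (D + g) + (g + D) = (D + g) + (D + g) = 2*D + 2*g)
h(c) = 19/2 (h(c) = (½)*19 = 19/2)
-1182*(h(-3*(-5)) + M(-1, 6 + 1)) = -1182*(19/2 + (2*(-1) + 2*(6 + 1))) = -1182*(19/2 + (-2 + 2*7)) = -1182*(19/2 + (-2 + 14)) = -1182*(19/2 + 12) = -1182*43/2 = -25413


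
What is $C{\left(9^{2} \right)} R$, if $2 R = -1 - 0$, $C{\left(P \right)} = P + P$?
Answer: $-81$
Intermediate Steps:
$C{\left(P \right)} = 2 P$
$R = - \frac{1}{2}$ ($R = \frac{-1 - 0}{2} = \frac{-1 + 0}{2} = \frac{1}{2} \left(-1\right) = - \frac{1}{2} \approx -0.5$)
$C{\left(9^{2} \right)} R = 2 \cdot 9^{2} \left(- \frac{1}{2}\right) = 2 \cdot 81 \left(- \frac{1}{2}\right) = 162 \left(- \frac{1}{2}\right) = -81$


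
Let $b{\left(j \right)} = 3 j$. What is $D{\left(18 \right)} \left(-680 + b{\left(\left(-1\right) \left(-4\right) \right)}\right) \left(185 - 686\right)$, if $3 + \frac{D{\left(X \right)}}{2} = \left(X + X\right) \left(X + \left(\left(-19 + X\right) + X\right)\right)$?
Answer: $841355352$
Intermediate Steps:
$D{\left(X \right)} = -6 + 4 X \left(-19 + 3 X\right)$ ($D{\left(X \right)} = -6 + 2 \left(X + X\right) \left(X + \left(\left(-19 + X\right) + X\right)\right) = -6 + 2 \cdot 2 X \left(X + \left(-19 + 2 X\right)\right) = -6 + 2 \cdot 2 X \left(-19 + 3 X\right) = -6 + 4 X \left(-19 + 3 X\right)$)
$D{\left(18 \right)} \left(-680 + b{\left(\left(-1\right) \left(-4\right) \right)}\right) \left(185 - 686\right) = \left(-6 - 1368 + 12 \cdot 18^{2}\right) \left(-680 + 3 \left(\left(-1\right) \left(-4\right)\right)\right) \left(185 - 686\right) = \left(-6 - 1368 + 12 \cdot 324\right) \left(-680 + 3 \cdot 4\right) \left(-501\right) = \left(-6 - 1368 + 3888\right) \left(-680 + 12\right) \left(-501\right) = 2514 \left(\left(-668\right) \left(-501\right)\right) = 2514 \cdot 334668 = 841355352$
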